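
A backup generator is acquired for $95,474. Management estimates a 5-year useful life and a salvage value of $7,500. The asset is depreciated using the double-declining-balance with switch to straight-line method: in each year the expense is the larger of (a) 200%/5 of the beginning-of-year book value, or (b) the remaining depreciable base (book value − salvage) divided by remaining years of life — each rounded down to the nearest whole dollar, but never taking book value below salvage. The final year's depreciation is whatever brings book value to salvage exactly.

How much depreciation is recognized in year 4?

Depreciable base = $95,474 − $7,500 = $87,974.
Year 1: DB = ⌊$95,474 × 200%/5⌋ = $38,189; SL = ⌊$87,974/5⌋ = $17,594 → take DB $38,189. Book value $57,285.
Year 2: DB = ⌊$57,285 × 200%/5⌋ = $22,914; SL = ⌊$49,785/4⌋ = $12,446 → take DB $22,914. Book value $34,371.
Year 3: DB = ⌊$34,371 × 200%/5⌋ = $13,748; SL = ⌊$26,871/3⌋ = $8,957 → take DB $13,748. Book value $20,623.
Year 4: DB = ⌊$20,623 × 200%/5⌋ = $8,249; SL = ⌊$13,123/2⌋ = $6,561 → take DB $8,249. Book value $12,374.

$8,249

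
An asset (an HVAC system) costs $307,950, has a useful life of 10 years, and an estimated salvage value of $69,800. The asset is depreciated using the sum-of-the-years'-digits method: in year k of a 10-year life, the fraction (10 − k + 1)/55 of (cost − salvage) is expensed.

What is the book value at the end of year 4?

$160,730

Depreciable base = $307,950 − $69,800 = $238,150.
Sum of the years' digits = 10+9+8+7+6+5+4+3+2+1 = 55.
Year 1: $238,150 × 10/55 = $43,300. Book value $264,650.
Year 2: $238,150 × 9/55 = $38,970. Book value $225,680.
Year 3: $238,150 × 8/55 = $34,640. Book value $191,040.
Year 4: $238,150 × 7/55 = $30,310. Book value $160,730.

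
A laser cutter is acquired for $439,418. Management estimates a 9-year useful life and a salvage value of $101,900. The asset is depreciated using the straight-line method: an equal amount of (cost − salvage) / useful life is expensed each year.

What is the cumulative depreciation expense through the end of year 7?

$262,514

Depreciable base = $439,418 − $101,900 = $337,518.
Annual expense = $337,518 / 9 = $37,502.
End of year 1: book value $401,916.
End of year 2: book value $364,414.
End of year 3: book value $326,912.
End of year 4: book value $289,410.
End of year 5: book value $251,908.
End of year 6: book value $214,406.
End of year 7: book value $176,904.
Accumulated through year 7 = $439,418 − $176,904 = $262,514.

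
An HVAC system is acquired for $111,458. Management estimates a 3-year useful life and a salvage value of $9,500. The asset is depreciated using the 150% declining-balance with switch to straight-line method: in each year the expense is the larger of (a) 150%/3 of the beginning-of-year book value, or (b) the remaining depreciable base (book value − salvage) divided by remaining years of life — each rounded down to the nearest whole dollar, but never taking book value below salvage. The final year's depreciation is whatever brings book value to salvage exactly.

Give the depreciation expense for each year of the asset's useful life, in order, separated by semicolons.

Depreciable base = $111,458 − $9,500 = $101,958.
Year 1: DB = ⌊$111,458 × 150%/3⌋ = $55,729; SL = ⌊$101,958/3⌋ = $33,986 → take DB $55,729. Book value $55,729.
Year 2: DB = ⌊$55,729 × 150%/3⌋ = $27,864; SL = ⌊$46,229/2⌋ = $23,114 → take DB $27,864. Book value $27,865.
Year 3 (final): $27,865 − $9,500 = $18,365. Book value $9,500.

$55,729; $27,864; $18,365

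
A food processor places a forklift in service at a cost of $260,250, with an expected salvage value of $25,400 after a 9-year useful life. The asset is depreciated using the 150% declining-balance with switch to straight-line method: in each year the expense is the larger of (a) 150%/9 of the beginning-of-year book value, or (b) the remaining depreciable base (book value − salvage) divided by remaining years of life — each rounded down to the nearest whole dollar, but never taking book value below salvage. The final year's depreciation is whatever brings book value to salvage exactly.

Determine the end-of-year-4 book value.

Depreciable base = $260,250 − $25,400 = $234,850.
Year 1: DB = ⌊$260,250 × 150%/9⌋ = $43,375; SL = ⌊$234,850/9⌋ = $26,094 → take DB $43,375. Book value $216,875.
Year 2: DB = ⌊$216,875 × 150%/9⌋ = $36,145; SL = ⌊$191,475/8⌋ = $23,934 → take DB $36,145. Book value $180,730.
Year 3: DB = ⌊$180,730 × 150%/9⌋ = $30,121; SL = ⌊$155,330/7⌋ = $22,190 → take DB $30,121. Book value $150,609.
Year 4: DB = ⌊$150,609 × 150%/9⌋ = $25,101; SL = ⌊$125,209/6⌋ = $20,868 → take DB $25,101. Book value $125,508.

$125,508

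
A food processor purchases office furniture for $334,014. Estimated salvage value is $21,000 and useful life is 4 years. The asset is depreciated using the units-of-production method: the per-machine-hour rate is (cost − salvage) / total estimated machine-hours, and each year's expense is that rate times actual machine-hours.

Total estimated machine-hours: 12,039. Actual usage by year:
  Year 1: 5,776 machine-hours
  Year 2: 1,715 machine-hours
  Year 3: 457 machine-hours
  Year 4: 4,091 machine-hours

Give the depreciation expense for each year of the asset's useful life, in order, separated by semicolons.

Depreciable base = $334,014 − $21,000 = $313,014.
Rate = $313,014 / 12,039 machine-hours = $26 per machine-hour.
Year 1: 5,776 × $26 = $150,176. Book value $183,838.
Year 2: 1,715 × $26 = $44,590. Book value $139,248.
Year 3: 457 × $26 = $11,882. Book value $127,366.
Year 4: 4,091 × $26 = $106,366. Book value $21,000.

$150,176; $44,590; $11,882; $106,366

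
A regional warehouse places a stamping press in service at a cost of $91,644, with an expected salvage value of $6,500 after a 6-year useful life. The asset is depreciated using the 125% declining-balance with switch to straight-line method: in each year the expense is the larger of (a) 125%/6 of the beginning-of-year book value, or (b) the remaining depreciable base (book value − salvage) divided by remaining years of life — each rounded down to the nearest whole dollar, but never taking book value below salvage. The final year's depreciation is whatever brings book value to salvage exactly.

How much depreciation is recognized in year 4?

Depreciable base = $91,644 − $6,500 = $85,144.
Year 1: DB = ⌊$91,644 × 125%/6⌋ = $19,092; SL = ⌊$85,144/6⌋ = $14,190 → take DB $19,092. Book value $72,552.
Year 2: DB = ⌊$72,552 × 125%/6⌋ = $15,115; SL = ⌊$66,052/5⌋ = $13,210 → take DB $15,115. Book value $57,437.
Year 3: DB = ⌊$57,437 × 125%/6⌋ = $11,966; SL = ⌊$50,937/4⌋ = $12,734 → take SL $12,734. Book value $44,703.
Year 4: DB = ⌊$44,703 × 125%/6⌋ = $9,313; SL = ⌊$38,203/3⌋ = $12,734 → take SL $12,734. Book value $31,969.

$12,734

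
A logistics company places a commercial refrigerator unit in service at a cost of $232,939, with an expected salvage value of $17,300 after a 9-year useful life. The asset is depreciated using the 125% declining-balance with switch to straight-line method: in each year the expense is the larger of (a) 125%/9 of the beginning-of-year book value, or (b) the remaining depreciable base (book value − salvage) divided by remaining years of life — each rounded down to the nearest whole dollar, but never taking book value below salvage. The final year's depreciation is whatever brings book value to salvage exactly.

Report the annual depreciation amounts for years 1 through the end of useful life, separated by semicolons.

Depreciable base = $232,939 − $17,300 = $215,639.
Year 1: DB = ⌊$232,939 × 125%/9⌋ = $32,352; SL = ⌊$215,639/9⌋ = $23,959 → take DB $32,352. Book value $200,587.
Year 2: DB = ⌊$200,587 × 125%/9⌋ = $27,859; SL = ⌊$183,287/8⌋ = $22,910 → take DB $27,859. Book value $172,728.
Year 3: DB = ⌊$172,728 × 125%/9⌋ = $23,990; SL = ⌊$155,428/7⌋ = $22,204 → take DB $23,990. Book value $148,738.
Year 4: DB = ⌊$148,738 × 125%/9⌋ = $20,658; SL = ⌊$131,438/6⌋ = $21,906 → take SL $21,906. Book value $126,832.
Year 5: DB = ⌊$126,832 × 125%/9⌋ = $17,615; SL = ⌊$109,532/5⌋ = $21,906 → take SL $21,906. Book value $104,926.
Year 6: DB = ⌊$104,926 × 125%/9⌋ = $14,573; SL = ⌊$87,626/4⌋ = $21,906 → take SL $21,906. Book value $83,020.
Year 7: DB = ⌊$83,020 × 125%/9⌋ = $11,530; SL = ⌊$65,720/3⌋ = $21,906 → take SL $21,906. Book value $61,114.
Year 8: DB = ⌊$61,114 × 125%/9⌋ = $8,488; SL = ⌊$43,814/2⌋ = $21,907 → take SL $21,907. Book value $39,207.
Year 9 (final): $39,207 − $17,300 = $21,907. Book value $17,300.

$32,352; $27,859; $23,990; $21,906; $21,906; $21,906; $21,906; $21,907; $21,907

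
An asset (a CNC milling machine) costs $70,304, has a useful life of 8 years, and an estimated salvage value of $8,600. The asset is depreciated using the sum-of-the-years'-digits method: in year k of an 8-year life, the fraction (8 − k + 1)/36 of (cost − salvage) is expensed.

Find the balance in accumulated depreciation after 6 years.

$56,562

Depreciable base = $70,304 − $8,600 = $61,704.
Sum of the years' digits = 8+7+6+5+4+3+2+1 = 36.
Year 1: $61,704 × 8/36 = $13,712. Book value $56,592.
Year 2: $61,704 × 7/36 = $11,998. Book value $44,594.
Year 3: $61,704 × 6/36 = $10,284. Book value $34,310.
Year 4: $61,704 × 5/36 = $8,570. Book value $25,740.
Year 5: $61,704 × 4/36 = $6,856. Book value $18,884.
Year 6: $61,704 × 3/36 = $5,142. Book value $13,742.
Accumulated through year 6 = $70,304 − $13,742 = $56,562.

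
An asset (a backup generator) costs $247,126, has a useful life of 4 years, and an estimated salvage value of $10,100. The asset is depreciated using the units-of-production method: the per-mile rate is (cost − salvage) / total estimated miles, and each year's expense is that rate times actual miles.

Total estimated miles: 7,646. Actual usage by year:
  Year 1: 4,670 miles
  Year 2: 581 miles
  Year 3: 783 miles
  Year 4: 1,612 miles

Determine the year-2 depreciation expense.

Depreciable base = $247,126 − $10,100 = $237,026.
Rate = $237,026 / 7,646 miles = $31 per mile.
Year 1: 4,670 × $31 = $144,770. Book value $102,356.
Year 2: 581 × $31 = $18,011. Book value $84,345.

$18,011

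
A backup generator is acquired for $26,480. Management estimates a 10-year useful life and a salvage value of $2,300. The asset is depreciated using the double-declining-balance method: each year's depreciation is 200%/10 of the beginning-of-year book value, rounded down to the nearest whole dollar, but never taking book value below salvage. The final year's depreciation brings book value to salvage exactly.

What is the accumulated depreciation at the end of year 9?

$22,924

Depreciable base = $26,480 − $2,300 = $24,180.
Year 1: ⌊$26,480 × 200%/10⌋ = $5,296. Book value $21,184.
Year 2: ⌊$21,184 × 200%/10⌋ = $4,236. Book value $16,948.
Year 3: ⌊$16,948 × 200%/10⌋ = $3,389. Book value $13,559.
Year 4: ⌊$13,559 × 200%/10⌋ = $2,711. Book value $10,848.
Year 5: ⌊$10,848 × 200%/10⌋ = $2,169. Book value $8,679.
Year 6: ⌊$8,679 × 200%/10⌋ = $1,735. Book value $6,944.
Year 7: ⌊$6,944 × 200%/10⌋ = $1,388. Book value $5,556.
Year 8: ⌊$5,556 × 200%/10⌋ = $1,111. Book value $4,445.
Year 9: ⌊$4,445 × 200%/10⌋ = $889. Book value $3,556.
Accumulated through year 9 = $26,480 − $3,556 = $22,924.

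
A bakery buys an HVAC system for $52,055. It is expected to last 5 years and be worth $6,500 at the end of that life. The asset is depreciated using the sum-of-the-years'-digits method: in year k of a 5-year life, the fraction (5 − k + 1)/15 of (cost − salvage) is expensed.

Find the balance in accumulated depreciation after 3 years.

Depreciable base = $52,055 − $6,500 = $45,555.
Sum of the years' digits = 5+4+3+2+1 = 15.
Year 1: $45,555 × 5/15 = $15,185. Book value $36,870.
Year 2: $45,555 × 4/15 = $12,148. Book value $24,722.
Year 3: $45,555 × 3/15 = $9,111. Book value $15,611.
Accumulated through year 3 = $52,055 − $15,611 = $36,444.

$36,444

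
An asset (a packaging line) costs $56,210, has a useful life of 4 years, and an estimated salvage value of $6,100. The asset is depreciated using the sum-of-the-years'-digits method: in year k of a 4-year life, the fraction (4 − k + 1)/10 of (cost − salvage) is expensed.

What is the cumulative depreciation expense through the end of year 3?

$45,099

Depreciable base = $56,210 − $6,100 = $50,110.
Sum of the years' digits = 4+3+2+1 = 10.
Year 1: $50,110 × 4/10 = $20,044. Book value $36,166.
Year 2: $50,110 × 3/10 = $15,033. Book value $21,133.
Year 3: $50,110 × 2/10 = $10,022. Book value $11,111.
Accumulated through year 3 = $56,210 − $11,111 = $45,099.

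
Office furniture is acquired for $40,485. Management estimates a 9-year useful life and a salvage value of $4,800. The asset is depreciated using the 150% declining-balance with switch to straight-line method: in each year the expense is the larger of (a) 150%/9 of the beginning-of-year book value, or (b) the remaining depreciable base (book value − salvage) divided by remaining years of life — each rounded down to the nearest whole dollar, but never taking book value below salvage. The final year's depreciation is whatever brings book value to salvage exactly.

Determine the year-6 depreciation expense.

Depreciable base = $40,485 − $4,800 = $35,685.
Year 1: DB = ⌊$40,485 × 150%/9⌋ = $6,747; SL = ⌊$35,685/9⌋ = $3,965 → take DB $6,747. Book value $33,738.
Year 2: DB = ⌊$33,738 × 150%/9⌋ = $5,623; SL = ⌊$28,938/8⌋ = $3,617 → take DB $5,623. Book value $28,115.
Year 3: DB = ⌊$28,115 × 150%/9⌋ = $4,685; SL = ⌊$23,315/7⌋ = $3,330 → take DB $4,685. Book value $23,430.
Year 4: DB = ⌊$23,430 × 150%/9⌋ = $3,905; SL = ⌊$18,630/6⌋ = $3,105 → take DB $3,905. Book value $19,525.
Year 5: DB = ⌊$19,525 × 150%/9⌋ = $3,254; SL = ⌊$14,725/5⌋ = $2,945 → take DB $3,254. Book value $16,271.
Year 6: DB = ⌊$16,271 × 150%/9⌋ = $2,711; SL = ⌊$11,471/4⌋ = $2,867 → take SL $2,867. Book value $13,404.

$2,867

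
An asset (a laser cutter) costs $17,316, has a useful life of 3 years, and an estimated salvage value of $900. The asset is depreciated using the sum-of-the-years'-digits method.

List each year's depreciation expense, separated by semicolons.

Depreciable base = $17,316 − $900 = $16,416.
Sum of the years' digits = 3+2+1 = 6.
Year 1: $16,416 × 3/6 = $8,208. Book value $9,108.
Year 2: $16,416 × 2/6 = $5,472. Book value $3,636.
Year 3: $16,416 × 1/6 = $2,736. Book value $900.

$8,208; $5,472; $2,736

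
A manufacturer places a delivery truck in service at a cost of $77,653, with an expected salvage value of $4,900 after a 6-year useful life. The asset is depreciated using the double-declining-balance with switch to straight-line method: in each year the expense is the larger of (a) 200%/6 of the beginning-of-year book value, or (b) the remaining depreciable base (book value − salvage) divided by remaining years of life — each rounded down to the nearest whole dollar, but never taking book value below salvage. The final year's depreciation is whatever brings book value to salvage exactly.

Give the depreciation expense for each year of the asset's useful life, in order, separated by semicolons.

Depreciable base = $77,653 − $4,900 = $72,753.
Year 1: DB = ⌊$77,653 × 200%/6⌋ = $25,884; SL = ⌊$72,753/6⌋ = $12,125 → take DB $25,884. Book value $51,769.
Year 2: DB = ⌊$51,769 × 200%/6⌋ = $17,256; SL = ⌊$46,869/5⌋ = $9,373 → take DB $17,256. Book value $34,513.
Year 3: DB = ⌊$34,513 × 200%/6⌋ = $11,504; SL = ⌊$29,613/4⌋ = $7,403 → take DB $11,504. Book value $23,009.
Year 4: DB = ⌊$23,009 × 200%/6⌋ = $7,669; SL = ⌊$18,109/3⌋ = $6,036 → take DB $7,669. Book value $15,340.
Year 5: DB = ⌊$15,340 × 200%/6⌋ = $5,113; SL = ⌊$10,440/2⌋ = $5,220 → take SL $5,220. Book value $10,120.
Year 6 (final): $10,120 − $4,900 = $5,220. Book value $4,900.

$25,884; $17,256; $11,504; $7,669; $5,220; $5,220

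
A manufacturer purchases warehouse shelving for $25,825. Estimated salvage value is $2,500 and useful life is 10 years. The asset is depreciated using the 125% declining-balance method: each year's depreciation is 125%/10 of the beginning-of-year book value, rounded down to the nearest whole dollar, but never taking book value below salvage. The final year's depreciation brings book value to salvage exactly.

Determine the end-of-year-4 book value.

Depreciable base = $25,825 − $2,500 = $23,325.
Year 1: ⌊$25,825 × 125%/10⌋ = $3,228. Book value $22,597.
Year 2: ⌊$22,597 × 125%/10⌋ = $2,824. Book value $19,773.
Year 3: ⌊$19,773 × 125%/10⌋ = $2,471. Book value $17,302.
Year 4: ⌊$17,302 × 125%/10⌋ = $2,162. Book value $15,140.

$15,140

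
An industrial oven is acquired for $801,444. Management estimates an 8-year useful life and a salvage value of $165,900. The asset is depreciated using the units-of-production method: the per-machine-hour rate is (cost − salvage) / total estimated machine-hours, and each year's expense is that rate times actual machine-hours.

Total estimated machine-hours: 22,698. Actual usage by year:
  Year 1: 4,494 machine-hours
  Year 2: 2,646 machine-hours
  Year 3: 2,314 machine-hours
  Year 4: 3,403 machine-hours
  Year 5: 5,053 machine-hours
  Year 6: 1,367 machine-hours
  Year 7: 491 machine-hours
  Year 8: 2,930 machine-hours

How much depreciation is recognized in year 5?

Depreciable base = $801,444 − $165,900 = $635,544.
Rate = $635,544 / 22,698 machine-hours = $28 per machine-hour.
Year 1: 4,494 × $28 = $125,832. Book value $675,612.
Year 2: 2,646 × $28 = $74,088. Book value $601,524.
Year 3: 2,314 × $28 = $64,792. Book value $536,732.
Year 4: 3,403 × $28 = $95,284. Book value $441,448.
Year 5: 5,053 × $28 = $141,484. Book value $299,964.

$141,484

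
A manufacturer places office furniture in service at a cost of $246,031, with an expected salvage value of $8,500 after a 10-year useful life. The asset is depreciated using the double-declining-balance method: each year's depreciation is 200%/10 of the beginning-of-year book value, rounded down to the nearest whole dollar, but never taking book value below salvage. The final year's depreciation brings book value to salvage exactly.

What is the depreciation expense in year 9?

Depreciable base = $246,031 − $8,500 = $237,531.
Year 1: ⌊$246,031 × 200%/10⌋ = $49,206. Book value $196,825.
Year 2: ⌊$196,825 × 200%/10⌋ = $39,365. Book value $157,460.
Year 3: ⌊$157,460 × 200%/10⌋ = $31,492. Book value $125,968.
Year 4: ⌊$125,968 × 200%/10⌋ = $25,193. Book value $100,775.
Year 5: ⌊$100,775 × 200%/10⌋ = $20,155. Book value $80,620.
Year 6: ⌊$80,620 × 200%/10⌋ = $16,124. Book value $64,496.
Year 7: ⌊$64,496 × 200%/10⌋ = $12,899. Book value $51,597.
Year 8: ⌊$51,597 × 200%/10⌋ = $10,319. Book value $41,278.
Year 9: ⌊$41,278 × 200%/10⌋ = $8,255. Book value $33,023.

$8,255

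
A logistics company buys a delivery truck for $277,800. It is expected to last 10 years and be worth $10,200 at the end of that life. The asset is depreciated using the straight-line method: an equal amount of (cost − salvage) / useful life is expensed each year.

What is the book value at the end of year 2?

Depreciable base = $277,800 − $10,200 = $267,600.
Annual expense = $267,600 / 10 = $26,760.
End of year 1: book value $251,040.
End of year 2: book value $224,280.

$224,280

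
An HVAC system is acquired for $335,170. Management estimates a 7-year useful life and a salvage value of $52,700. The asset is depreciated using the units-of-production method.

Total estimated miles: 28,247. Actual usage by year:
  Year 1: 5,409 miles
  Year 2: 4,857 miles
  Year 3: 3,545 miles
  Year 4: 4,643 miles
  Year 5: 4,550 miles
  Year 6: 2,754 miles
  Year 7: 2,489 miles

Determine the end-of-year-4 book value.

$150,630

Depreciable base = $335,170 − $52,700 = $282,470.
Rate = $282,470 / 28,247 miles = $10 per mile.
Year 1: 5,409 × $10 = $54,090. Book value $281,080.
Year 2: 4,857 × $10 = $48,570. Book value $232,510.
Year 3: 3,545 × $10 = $35,450. Book value $197,060.
Year 4: 4,643 × $10 = $46,430. Book value $150,630.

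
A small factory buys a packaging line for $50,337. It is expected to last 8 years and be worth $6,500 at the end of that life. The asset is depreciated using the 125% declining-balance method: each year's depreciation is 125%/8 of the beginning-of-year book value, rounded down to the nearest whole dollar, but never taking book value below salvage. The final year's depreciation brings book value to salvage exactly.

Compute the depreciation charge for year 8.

$8,826

Depreciable base = $50,337 − $6,500 = $43,837.
Year 1: ⌊$50,337 × 125%/8⌋ = $7,865. Book value $42,472.
Year 2: ⌊$42,472 × 125%/8⌋ = $6,636. Book value $35,836.
Year 3: ⌊$35,836 × 125%/8⌋ = $5,599. Book value $30,237.
Year 4: ⌊$30,237 × 125%/8⌋ = $4,724. Book value $25,513.
Year 5: ⌊$25,513 × 125%/8⌋ = $3,986. Book value $21,527.
Year 6: ⌊$21,527 × 125%/8⌋ = $3,363. Book value $18,164.
Year 7: ⌊$18,164 × 125%/8⌋ = $2,838. Book value $15,326.
Year 8 (final): $15,326 − $6,500 = $8,826. Book value $6,500.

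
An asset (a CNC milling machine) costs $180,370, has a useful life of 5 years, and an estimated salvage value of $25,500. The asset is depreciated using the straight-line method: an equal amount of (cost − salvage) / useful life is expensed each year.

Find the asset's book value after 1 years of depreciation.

Depreciable base = $180,370 − $25,500 = $154,870.
Annual expense = $154,870 / 5 = $30,974.
End of year 1: book value $149,396.

$149,396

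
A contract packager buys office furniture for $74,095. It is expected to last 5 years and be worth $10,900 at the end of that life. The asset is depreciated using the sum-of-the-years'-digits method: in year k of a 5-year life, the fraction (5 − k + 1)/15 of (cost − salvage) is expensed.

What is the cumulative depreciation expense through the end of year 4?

$58,982

Depreciable base = $74,095 − $10,900 = $63,195.
Sum of the years' digits = 5+4+3+2+1 = 15.
Year 1: $63,195 × 5/15 = $21,065. Book value $53,030.
Year 2: $63,195 × 4/15 = $16,852. Book value $36,178.
Year 3: $63,195 × 3/15 = $12,639. Book value $23,539.
Year 4: $63,195 × 2/15 = $8,426. Book value $15,113.
Accumulated through year 4 = $74,095 − $15,113 = $58,982.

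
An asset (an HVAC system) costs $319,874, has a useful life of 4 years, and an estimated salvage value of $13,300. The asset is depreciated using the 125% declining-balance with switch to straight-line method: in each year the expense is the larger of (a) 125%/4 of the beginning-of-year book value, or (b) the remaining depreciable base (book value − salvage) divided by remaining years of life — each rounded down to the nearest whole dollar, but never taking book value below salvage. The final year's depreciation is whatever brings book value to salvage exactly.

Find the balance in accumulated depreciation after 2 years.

Depreciable base = $319,874 − $13,300 = $306,574.
Year 1: DB = ⌊$319,874 × 125%/4⌋ = $99,960; SL = ⌊$306,574/4⌋ = $76,643 → take DB $99,960. Book value $219,914.
Year 2: DB = ⌊$219,914 × 125%/4⌋ = $68,723; SL = ⌊$206,614/3⌋ = $68,871 → take SL $68,871. Book value $151,043.
Accumulated through year 2 = $319,874 − $151,043 = $168,831.

$168,831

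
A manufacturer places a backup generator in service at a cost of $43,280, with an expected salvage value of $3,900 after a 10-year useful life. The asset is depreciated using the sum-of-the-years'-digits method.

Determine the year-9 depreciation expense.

$1,432

Depreciable base = $43,280 − $3,900 = $39,380.
Sum of the years' digits = 10+9+8+7+6+5+4+3+2+1 = 55.
Year 1: $39,380 × 10/55 = $7,160. Book value $36,120.
Year 2: $39,380 × 9/55 = $6,444. Book value $29,676.
Year 3: $39,380 × 8/55 = $5,728. Book value $23,948.
Year 4: $39,380 × 7/55 = $5,012. Book value $18,936.
Year 5: $39,380 × 6/55 = $4,296. Book value $14,640.
Year 6: $39,380 × 5/55 = $3,580. Book value $11,060.
Year 7: $39,380 × 4/55 = $2,864. Book value $8,196.
Year 8: $39,380 × 3/55 = $2,148. Book value $6,048.
Year 9: $39,380 × 2/55 = $1,432. Book value $4,616.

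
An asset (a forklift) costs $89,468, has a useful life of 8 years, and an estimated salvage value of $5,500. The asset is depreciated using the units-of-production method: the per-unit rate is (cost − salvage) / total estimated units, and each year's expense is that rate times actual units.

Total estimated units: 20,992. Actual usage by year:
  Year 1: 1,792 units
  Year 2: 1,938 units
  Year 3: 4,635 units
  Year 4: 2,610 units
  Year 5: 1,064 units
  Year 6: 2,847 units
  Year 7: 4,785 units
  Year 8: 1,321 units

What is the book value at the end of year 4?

$45,568

Depreciable base = $89,468 − $5,500 = $83,968.
Rate = $83,968 / 20,992 units = $4 per unit.
Year 1: 1,792 × $4 = $7,168. Book value $82,300.
Year 2: 1,938 × $4 = $7,752. Book value $74,548.
Year 3: 4,635 × $4 = $18,540. Book value $56,008.
Year 4: 2,610 × $4 = $10,440. Book value $45,568.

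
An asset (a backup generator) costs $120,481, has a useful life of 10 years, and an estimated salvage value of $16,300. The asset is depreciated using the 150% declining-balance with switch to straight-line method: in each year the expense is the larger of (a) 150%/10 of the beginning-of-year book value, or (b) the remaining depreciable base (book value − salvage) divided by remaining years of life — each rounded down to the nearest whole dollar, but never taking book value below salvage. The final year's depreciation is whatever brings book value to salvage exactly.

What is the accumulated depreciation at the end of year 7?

Depreciable base = $120,481 − $16,300 = $104,181.
Year 1: DB = ⌊$120,481 × 150%/10⌋ = $18,072; SL = ⌊$104,181/10⌋ = $10,418 → take DB $18,072. Book value $102,409.
Year 2: DB = ⌊$102,409 × 150%/10⌋ = $15,361; SL = ⌊$86,109/9⌋ = $9,567 → take DB $15,361. Book value $87,048.
Year 3: DB = ⌊$87,048 × 150%/10⌋ = $13,057; SL = ⌊$70,748/8⌋ = $8,843 → take DB $13,057. Book value $73,991.
Year 4: DB = ⌊$73,991 × 150%/10⌋ = $11,098; SL = ⌊$57,691/7⌋ = $8,241 → take DB $11,098. Book value $62,893.
Year 5: DB = ⌊$62,893 × 150%/10⌋ = $9,433; SL = ⌊$46,593/6⌋ = $7,765 → take DB $9,433. Book value $53,460.
Year 6: DB = ⌊$53,460 × 150%/10⌋ = $8,019; SL = ⌊$37,160/5⌋ = $7,432 → take DB $8,019. Book value $45,441.
Year 7: DB = ⌊$45,441 × 150%/10⌋ = $6,816; SL = ⌊$29,141/4⌋ = $7,285 → take SL $7,285. Book value $38,156.
Accumulated through year 7 = $120,481 − $38,156 = $82,325.

$82,325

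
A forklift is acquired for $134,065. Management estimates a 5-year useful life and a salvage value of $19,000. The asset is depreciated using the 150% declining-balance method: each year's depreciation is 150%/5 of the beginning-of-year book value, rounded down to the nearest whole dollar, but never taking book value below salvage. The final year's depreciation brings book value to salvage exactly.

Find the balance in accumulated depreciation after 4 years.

$101,874

Depreciable base = $134,065 − $19,000 = $115,065.
Year 1: ⌊$134,065 × 150%/5⌋ = $40,219. Book value $93,846.
Year 2: ⌊$93,846 × 150%/5⌋ = $28,153. Book value $65,693.
Year 3: ⌊$65,693 × 150%/5⌋ = $19,707. Book value $45,986.
Year 4: ⌊$45,986 × 150%/5⌋ = $13,795. Book value $32,191.
Accumulated through year 4 = $134,065 − $32,191 = $101,874.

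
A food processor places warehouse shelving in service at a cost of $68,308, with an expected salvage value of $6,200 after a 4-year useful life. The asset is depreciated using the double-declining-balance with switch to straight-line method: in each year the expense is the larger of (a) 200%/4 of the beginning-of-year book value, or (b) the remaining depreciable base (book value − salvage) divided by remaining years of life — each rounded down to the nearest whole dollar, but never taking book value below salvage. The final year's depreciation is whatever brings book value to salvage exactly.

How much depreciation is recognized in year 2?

$17,077

Depreciable base = $68,308 − $6,200 = $62,108.
Year 1: DB = ⌊$68,308 × 200%/4⌋ = $34,154; SL = ⌊$62,108/4⌋ = $15,527 → take DB $34,154. Book value $34,154.
Year 2: DB = ⌊$34,154 × 200%/4⌋ = $17,077; SL = ⌊$27,954/3⌋ = $9,318 → take DB $17,077. Book value $17,077.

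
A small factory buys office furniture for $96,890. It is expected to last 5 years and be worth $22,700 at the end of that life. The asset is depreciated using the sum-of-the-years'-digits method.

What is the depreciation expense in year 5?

Depreciable base = $96,890 − $22,700 = $74,190.
Sum of the years' digits = 5+4+3+2+1 = 15.
Year 1: $74,190 × 5/15 = $24,730. Book value $72,160.
Year 2: $74,190 × 4/15 = $19,784. Book value $52,376.
Year 3: $74,190 × 3/15 = $14,838. Book value $37,538.
Year 4: $74,190 × 2/15 = $9,892. Book value $27,646.
Year 5: $74,190 × 1/15 = $4,946. Book value $22,700.

$4,946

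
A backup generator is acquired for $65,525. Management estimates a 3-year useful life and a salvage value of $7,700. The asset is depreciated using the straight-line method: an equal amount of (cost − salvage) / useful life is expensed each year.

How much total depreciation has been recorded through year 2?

$38,550

Depreciable base = $65,525 − $7,700 = $57,825.
Annual expense = $57,825 / 3 = $19,275.
End of year 1: book value $46,250.
End of year 2: book value $26,975.
Accumulated through year 2 = $65,525 − $26,975 = $38,550.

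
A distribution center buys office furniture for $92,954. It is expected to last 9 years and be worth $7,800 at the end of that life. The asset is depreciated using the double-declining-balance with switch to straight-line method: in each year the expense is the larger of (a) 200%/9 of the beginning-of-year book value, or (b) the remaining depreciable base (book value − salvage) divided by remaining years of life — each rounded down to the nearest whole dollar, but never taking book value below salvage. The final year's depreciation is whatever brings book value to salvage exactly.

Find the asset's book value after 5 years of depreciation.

Depreciable base = $92,954 − $7,800 = $85,154.
Year 1: DB = ⌊$92,954 × 200%/9⌋ = $20,656; SL = ⌊$85,154/9⌋ = $9,461 → take DB $20,656. Book value $72,298.
Year 2: DB = ⌊$72,298 × 200%/9⌋ = $16,066; SL = ⌊$64,498/8⌋ = $8,062 → take DB $16,066. Book value $56,232.
Year 3: DB = ⌊$56,232 × 200%/9⌋ = $12,496; SL = ⌊$48,432/7⌋ = $6,918 → take DB $12,496. Book value $43,736.
Year 4: DB = ⌊$43,736 × 200%/9⌋ = $9,719; SL = ⌊$35,936/6⌋ = $5,989 → take DB $9,719. Book value $34,017.
Year 5: DB = ⌊$34,017 × 200%/9⌋ = $7,559; SL = ⌊$26,217/5⌋ = $5,243 → take DB $7,559. Book value $26,458.

$26,458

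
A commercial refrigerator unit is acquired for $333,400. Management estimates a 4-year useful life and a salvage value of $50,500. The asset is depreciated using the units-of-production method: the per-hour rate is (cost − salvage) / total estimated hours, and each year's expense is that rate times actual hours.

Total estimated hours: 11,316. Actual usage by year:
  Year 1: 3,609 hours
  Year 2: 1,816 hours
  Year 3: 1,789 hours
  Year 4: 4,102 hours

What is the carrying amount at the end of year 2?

$197,775

Depreciable base = $333,400 − $50,500 = $282,900.
Rate = $282,900 / 11,316 hours = $25 per hour.
Year 1: 3,609 × $25 = $90,225. Book value $243,175.
Year 2: 1,816 × $25 = $45,400. Book value $197,775.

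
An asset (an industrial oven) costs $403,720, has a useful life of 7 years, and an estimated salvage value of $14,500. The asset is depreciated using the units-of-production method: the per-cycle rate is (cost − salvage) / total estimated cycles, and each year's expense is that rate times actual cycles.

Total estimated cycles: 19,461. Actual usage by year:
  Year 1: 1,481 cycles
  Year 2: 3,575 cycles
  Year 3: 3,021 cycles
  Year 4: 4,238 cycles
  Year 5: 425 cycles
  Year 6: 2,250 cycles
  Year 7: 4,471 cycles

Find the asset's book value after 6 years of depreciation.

$103,920

Depreciable base = $403,720 − $14,500 = $389,220.
Rate = $389,220 / 19,461 cycles = $20 per cycle.
Year 1: 1,481 × $20 = $29,620. Book value $374,100.
Year 2: 3,575 × $20 = $71,500. Book value $302,600.
Year 3: 3,021 × $20 = $60,420. Book value $242,180.
Year 4: 4,238 × $20 = $84,760. Book value $157,420.
Year 5: 425 × $20 = $8,500. Book value $148,920.
Year 6: 2,250 × $20 = $45,000. Book value $103,920.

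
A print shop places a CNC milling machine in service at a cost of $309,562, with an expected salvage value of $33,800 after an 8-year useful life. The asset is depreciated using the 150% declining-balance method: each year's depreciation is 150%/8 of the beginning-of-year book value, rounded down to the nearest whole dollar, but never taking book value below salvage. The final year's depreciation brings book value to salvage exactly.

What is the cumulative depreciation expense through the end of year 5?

Depreciable base = $309,562 − $33,800 = $275,762.
Year 1: ⌊$309,562 × 150%/8⌋ = $58,042. Book value $251,520.
Year 2: ⌊$251,520 × 150%/8⌋ = $47,160. Book value $204,360.
Year 3: ⌊$204,360 × 150%/8⌋ = $38,317. Book value $166,043.
Year 4: ⌊$166,043 × 150%/8⌋ = $31,133. Book value $134,910.
Year 5: ⌊$134,910 × 150%/8⌋ = $25,295. Book value $109,615.
Accumulated through year 5 = $309,562 − $109,615 = $199,947.

$199,947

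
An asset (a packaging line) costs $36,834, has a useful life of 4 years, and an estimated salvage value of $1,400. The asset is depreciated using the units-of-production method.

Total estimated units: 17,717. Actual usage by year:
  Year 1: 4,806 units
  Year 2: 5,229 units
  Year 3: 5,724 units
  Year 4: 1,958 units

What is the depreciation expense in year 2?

$10,458

Depreciable base = $36,834 − $1,400 = $35,434.
Rate = $35,434 / 17,717 units = $2 per unit.
Year 1: 4,806 × $2 = $9,612. Book value $27,222.
Year 2: 5,229 × $2 = $10,458. Book value $16,764.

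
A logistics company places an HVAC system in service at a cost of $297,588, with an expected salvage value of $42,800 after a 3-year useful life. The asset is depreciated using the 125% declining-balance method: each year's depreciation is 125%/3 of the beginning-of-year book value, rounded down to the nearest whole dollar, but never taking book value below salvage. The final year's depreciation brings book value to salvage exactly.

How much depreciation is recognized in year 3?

$58,463

Depreciable base = $297,588 − $42,800 = $254,788.
Year 1: ⌊$297,588 × 125%/3⌋ = $123,995. Book value $173,593.
Year 2: ⌊$173,593 × 125%/3⌋ = $72,330. Book value $101,263.
Year 3 (final): $101,263 − $42,800 = $58,463. Book value $42,800.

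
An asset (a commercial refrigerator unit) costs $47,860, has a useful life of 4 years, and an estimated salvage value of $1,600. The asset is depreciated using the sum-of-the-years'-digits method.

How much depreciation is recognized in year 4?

$4,626

Depreciable base = $47,860 − $1,600 = $46,260.
Sum of the years' digits = 4+3+2+1 = 10.
Year 1: $46,260 × 4/10 = $18,504. Book value $29,356.
Year 2: $46,260 × 3/10 = $13,878. Book value $15,478.
Year 3: $46,260 × 2/10 = $9,252. Book value $6,226.
Year 4: $46,260 × 1/10 = $4,626. Book value $1,600.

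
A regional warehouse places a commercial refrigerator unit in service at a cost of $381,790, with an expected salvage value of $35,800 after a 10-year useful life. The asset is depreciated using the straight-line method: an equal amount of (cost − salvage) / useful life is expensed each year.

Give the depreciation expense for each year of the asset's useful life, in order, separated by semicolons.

$34,599; $34,599; $34,599; $34,599; $34,599; $34,599; $34,599; $34,599; $34,599; $34,599

Depreciable base = $381,790 − $35,800 = $345,990.
Annual expense = $345,990 / 10 = $34,599.
End of year 1: book value $347,191.
End of year 2: book value $312,592.
End of year 3: book value $277,993.
End of year 4: book value $243,394.
End of year 5: book value $208,795.
End of year 6: book value $174,196.
End of year 7: book value $139,597.
End of year 8: book value $104,998.
End of year 9: book value $70,399.
End of year 10: book value $35,800.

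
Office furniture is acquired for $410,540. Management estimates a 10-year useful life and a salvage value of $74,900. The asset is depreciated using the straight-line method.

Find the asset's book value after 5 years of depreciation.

$242,720

Depreciable base = $410,540 − $74,900 = $335,640.
Annual expense = $335,640 / 10 = $33,564.
End of year 1: book value $376,976.
End of year 2: book value $343,412.
End of year 3: book value $309,848.
End of year 4: book value $276,284.
End of year 5: book value $242,720.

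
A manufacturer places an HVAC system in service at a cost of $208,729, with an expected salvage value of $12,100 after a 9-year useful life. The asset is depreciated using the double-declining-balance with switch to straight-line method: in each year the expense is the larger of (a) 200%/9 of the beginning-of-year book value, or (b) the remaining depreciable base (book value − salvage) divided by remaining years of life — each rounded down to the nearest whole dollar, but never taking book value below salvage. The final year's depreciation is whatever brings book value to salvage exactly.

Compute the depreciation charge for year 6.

Depreciable base = $208,729 − $12,100 = $196,629.
Year 1: DB = ⌊$208,729 × 200%/9⌋ = $46,384; SL = ⌊$196,629/9⌋ = $21,847 → take DB $46,384. Book value $162,345.
Year 2: DB = ⌊$162,345 × 200%/9⌋ = $36,076; SL = ⌊$150,245/8⌋ = $18,780 → take DB $36,076. Book value $126,269.
Year 3: DB = ⌊$126,269 × 200%/9⌋ = $28,059; SL = ⌊$114,169/7⌋ = $16,309 → take DB $28,059. Book value $98,210.
Year 4: DB = ⌊$98,210 × 200%/9⌋ = $21,824; SL = ⌊$86,110/6⌋ = $14,351 → take DB $21,824. Book value $76,386.
Year 5: DB = ⌊$76,386 × 200%/9⌋ = $16,974; SL = ⌊$64,286/5⌋ = $12,857 → take DB $16,974. Book value $59,412.
Year 6: DB = ⌊$59,412 × 200%/9⌋ = $13,202; SL = ⌊$47,312/4⌋ = $11,828 → take DB $13,202. Book value $46,210.

$13,202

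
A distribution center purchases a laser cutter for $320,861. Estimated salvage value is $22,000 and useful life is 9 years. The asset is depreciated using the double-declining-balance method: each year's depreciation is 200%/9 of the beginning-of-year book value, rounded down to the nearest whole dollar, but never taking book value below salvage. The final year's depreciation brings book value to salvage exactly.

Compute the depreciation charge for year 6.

$20,295

Depreciable base = $320,861 − $22,000 = $298,861.
Year 1: ⌊$320,861 × 200%/9⌋ = $71,302. Book value $249,559.
Year 2: ⌊$249,559 × 200%/9⌋ = $55,457. Book value $194,102.
Year 3: ⌊$194,102 × 200%/9⌋ = $43,133. Book value $150,969.
Year 4: ⌊$150,969 × 200%/9⌋ = $33,548. Book value $117,421.
Year 5: ⌊$117,421 × 200%/9⌋ = $26,093. Book value $91,328.
Year 6: ⌊$91,328 × 200%/9⌋ = $20,295. Book value $71,033.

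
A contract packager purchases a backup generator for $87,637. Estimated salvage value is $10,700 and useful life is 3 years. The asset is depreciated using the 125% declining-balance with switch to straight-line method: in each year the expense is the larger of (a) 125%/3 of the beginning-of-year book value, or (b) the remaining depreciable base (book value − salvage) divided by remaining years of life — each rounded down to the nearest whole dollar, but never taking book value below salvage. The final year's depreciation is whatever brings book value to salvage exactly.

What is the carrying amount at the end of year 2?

$29,822

Depreciable base = $87,637 − $10,700 = $76,937.
Year 1: DB = ⌊$87,637 × 125%/3⌋ = $36,515; SL = ⌊$76,937/3⌋ = $25,645 → take DB $36,515. Book value $51,122.
Year 2: DB = ⌊$51,122 × 125%/3⌋ = $21,300; SL = ⌊$40,422/2⌋ = $20,211 → take DB $21,300. Book value $29,822.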